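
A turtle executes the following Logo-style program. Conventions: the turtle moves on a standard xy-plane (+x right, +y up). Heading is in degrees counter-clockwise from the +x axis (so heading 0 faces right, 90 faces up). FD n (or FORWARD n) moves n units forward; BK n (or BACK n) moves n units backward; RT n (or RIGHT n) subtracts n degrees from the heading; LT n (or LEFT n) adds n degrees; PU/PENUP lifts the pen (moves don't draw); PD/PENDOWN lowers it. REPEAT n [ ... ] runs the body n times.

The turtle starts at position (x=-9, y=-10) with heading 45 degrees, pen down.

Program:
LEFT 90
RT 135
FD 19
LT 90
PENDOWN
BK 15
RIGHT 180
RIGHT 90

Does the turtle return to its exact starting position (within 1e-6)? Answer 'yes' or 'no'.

Answer: no

Derivation:
Executing turtle program step by step:
Start: pos=(-9,-10), heading=45, pen down
LT 90: heading 45 -> 135
RT 135: heading 135 -> 0
FD 19: (-9,-10) -> (10,-10) [heading=0, draw]
LT 90: heading 0 -> 90
PD: pen down
BK 15: (10,-10) -> (10,-25) [heading=90, draw]
RT 180: heading 90 -> 270
RT 90: heading 270 -> 180
Final: pos=(10,-25), heading=180, 2 segment(s) drawn

Start position: (-9, -10)
Final position: (10, -25)
Distance = 24.207; >= 1e-6 -> NOT closed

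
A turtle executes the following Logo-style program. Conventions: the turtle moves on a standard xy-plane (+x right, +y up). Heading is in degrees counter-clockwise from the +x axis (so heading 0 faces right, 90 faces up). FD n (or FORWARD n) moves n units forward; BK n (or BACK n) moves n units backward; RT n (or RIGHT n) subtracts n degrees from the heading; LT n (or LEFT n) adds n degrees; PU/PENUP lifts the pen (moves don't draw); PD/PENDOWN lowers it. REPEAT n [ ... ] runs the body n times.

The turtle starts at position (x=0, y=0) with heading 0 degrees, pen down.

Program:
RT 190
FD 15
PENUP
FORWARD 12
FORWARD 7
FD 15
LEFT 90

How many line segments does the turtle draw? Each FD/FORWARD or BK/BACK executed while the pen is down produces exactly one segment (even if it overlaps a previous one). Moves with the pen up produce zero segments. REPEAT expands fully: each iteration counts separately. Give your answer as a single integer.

Answer: 1

Derivation:
Executing turtle program step by step:
Start: pos=(0,0), heading=0, pen down
RT 190: heading 0 -> 170
FD 15: (0,0) -> (-14.772,2.605) [heading=170, draw]
PU: pen up
FD 12: (-14.772,2.605) -> (-26.59,4.689) [heading=170, move]
FD 7: (-26.59,4.689) -> (-33.483,5.904) [heading=170, move]
FD 15: (-33.483,5.904) -> (-48.256,8.509) [heading=170, move]
LT 90: heading 170 -> 260
Final: pos=(-48.256,8.509), heading=260, 1 segment(s) drawn
Segments drawn: 1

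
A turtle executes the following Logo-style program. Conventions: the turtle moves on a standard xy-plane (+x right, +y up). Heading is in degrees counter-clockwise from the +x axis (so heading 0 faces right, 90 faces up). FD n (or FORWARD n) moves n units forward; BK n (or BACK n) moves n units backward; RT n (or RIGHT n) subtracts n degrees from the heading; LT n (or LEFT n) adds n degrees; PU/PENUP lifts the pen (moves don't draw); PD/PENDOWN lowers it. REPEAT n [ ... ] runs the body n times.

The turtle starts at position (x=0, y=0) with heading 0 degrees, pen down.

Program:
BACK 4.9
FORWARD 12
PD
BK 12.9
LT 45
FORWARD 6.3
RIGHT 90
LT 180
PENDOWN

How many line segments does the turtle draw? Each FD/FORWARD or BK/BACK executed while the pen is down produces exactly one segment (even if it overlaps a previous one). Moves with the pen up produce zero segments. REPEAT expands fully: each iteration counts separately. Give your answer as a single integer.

Answer: 4

Derivation:
Executing turtle program step by step:
Start: pos=(0,0), heading=0, pen down
BK 4.9: (0,0) -> (-4.9,0) [heading=0, draw]
FD 12: (-4.9,0) -> (7.1,0) [heading=0, draw]
PD: pen down
BK 12.9: (7.1,0) -> (-5.8,0) [heading=0, draw]
LT 45: heading 0 -> 45
FD 6.3: (-5.8,0) -> (-1.345,4.455) [heading=45, draw]
RT 90: heading 45 -> 315
LT 180: heading 315 -> 135
PD: pen down
Final: pos=(-1.345,4.455), heading=135, 4 segment(s) drawn
Segments drawn: 4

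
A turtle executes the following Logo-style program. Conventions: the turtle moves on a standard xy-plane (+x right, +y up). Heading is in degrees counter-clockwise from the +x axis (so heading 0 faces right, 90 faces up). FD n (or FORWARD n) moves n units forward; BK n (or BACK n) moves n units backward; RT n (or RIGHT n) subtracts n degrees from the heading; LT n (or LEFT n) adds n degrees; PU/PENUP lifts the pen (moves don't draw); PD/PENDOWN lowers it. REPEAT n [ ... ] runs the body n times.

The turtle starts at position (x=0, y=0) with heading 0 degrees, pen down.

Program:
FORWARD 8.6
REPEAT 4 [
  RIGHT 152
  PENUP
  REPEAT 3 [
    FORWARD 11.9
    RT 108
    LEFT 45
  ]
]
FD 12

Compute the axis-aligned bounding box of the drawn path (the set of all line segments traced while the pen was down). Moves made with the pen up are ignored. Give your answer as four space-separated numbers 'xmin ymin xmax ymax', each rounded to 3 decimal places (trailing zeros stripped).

Executing turtle program step by step:
Start: pos=(0,0), heading=0, pen down
FD 8.6: (0,0) -> (8.6,0) [heading=0, draw]
REPEAT 4 [
  -- iteration 1/4 --
  RT 152: heading 0 -> 208
  PU: pen up
  REPEAT 3 [
    -- iteration 1/3 --
    FD 11.9: (8.6,0) -> (-1.907,-5.587) [heading=208, move]
    RT 108: heading 208 -> 100
    LT 45: heading 100 -> 145
    -- iteration 2/3 --
    FD 11.9: (-1.907,-5.587) -> (-11.655,1.239) [heading=145, move]
    RT 108: heading 145 -> 37
    LT 45: heading 37 -> 82
    -- iteration 3/3 --
    FD 11.9: (-11.655,1.239) -> (-9.999,13.023) [heading=82, move]
    RT 108: heading 82 -> 334
    LT 45: heading 334 -> 19
  ]
  -- iteration 2/4 --
  RT 152: heading 19 -> 227
  PU: pen up
  REPEAT 3 [
    -- iteration 1/3 --
    FD 11.9: (-9.999,13.023) -> (-18.115,4.32) [heading=227, move]
    RT 108: heading 227 -> 119
    LT 45: heading 119 -> 164
    -- iteration 2/3 --
    FD 11.9: (-18.115,4.32) -> (-29.554,7.6) [heading=164, move]
    RT 108: heading 164 -> 56
    LT 45: heading 56 -> 101
    -- iteration 3/3 --
    FD 11.9: (-29.554,7.6) -> (-31.824,19.281) [heading=101, move]
    RT 108: heading 101 -> 353
    LT 45: heading 353 -> 38
  ]
  -- iteration 3/4 --
  RT 152: heading 38 -> 246
  PU: pen up
  REPEAT 3 [
    -- iteration 1/3 --
    FD 11.9: (-31.824,19.281) -> (-36.664,8.41) [heading=246, move]
    RT 108: heading 246 -> 138
    LT 45: heading 138 -> 183
    -- iteration 2/3 --
    FD 11.9: (-36.664,8.41) -> (-48.548,7.787) [heading=183, move]
    RT 108: heading 183 -> 75
    LT 45: heading 75 -> 120
    -- iteration 3/3 --
    FD 11.9: (-48.548,7.787) -> (-54.498,18.093) [heading=120, move]
    RT 108: heading 120 -> 12
    LT 45: heading 12 -> 57
  ]
  -- iteration 4/4 --
  RT 152: heading 57 -> 265
  PU: pen up
  REPEAT 3 [
    -- iteration 1/3 --
    FD 11.9: (-54.498,18.093) -> (-55.535,6.238) [heading=265, move]
    RT 108: heading 265 -> 157
    LT 45: heading 157 -> 202
    -- iteration 2/3 --
    FD 11.9: (-55.535,6.238) -> (-66.569,1.781) [heading=202, move]
    RT 108: heading 202 -> 94
    LT 45: heading 94 -> 139
    -- iteration 3/3 --
    FD 11.9: (-66.569,1.781) -> (-75.55,9.588) [heading=139, move]
    RT 108: heading 139 -> 31
    LT 45: heading 31 -> 76
  ]
]
FD 12: (-75.55,9.588) -> (-72.647,21.231) [heading=76, move]
Final: pos=(-72.647,21.231), heading=76, 1 segment(s) drawn

Segment endpoints: x in {0, 8.6}, y in {0}
xmin=0, ymin=0, xmax=8.6, ymax=0

Answer: 0 0 8.6 0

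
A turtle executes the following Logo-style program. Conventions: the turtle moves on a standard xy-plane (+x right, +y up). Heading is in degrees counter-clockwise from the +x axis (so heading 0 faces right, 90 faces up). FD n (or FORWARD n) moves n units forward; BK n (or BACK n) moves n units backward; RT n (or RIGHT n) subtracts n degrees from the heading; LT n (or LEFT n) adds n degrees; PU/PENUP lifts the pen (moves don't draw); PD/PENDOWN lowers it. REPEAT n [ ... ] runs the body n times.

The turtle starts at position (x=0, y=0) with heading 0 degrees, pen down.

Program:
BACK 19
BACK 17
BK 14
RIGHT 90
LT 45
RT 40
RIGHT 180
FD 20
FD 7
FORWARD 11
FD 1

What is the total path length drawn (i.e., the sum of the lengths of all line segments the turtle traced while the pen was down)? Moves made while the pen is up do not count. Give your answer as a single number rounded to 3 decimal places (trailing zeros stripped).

Executing turtle program step by step:
Start: pos=(0,0), heading=0, pen down
BK 19: (0,0) -> (-19,0) [heading=0, draw]
BK 17: (-19,0) -> (-36,0) [heading=0, draw]
BK 14: (-36,0) -> (-50,0) [heading=0, draw]
RT 90: heading 0 -> 270
LT 45: heading 270 -> 315
RT 40: heading 315 -> 275
RT 180: heading 275 -> 95
FD 20: (-50,0) -> (-51.743,19.924) [heading=95, draw]
FD 7: (-51.743,19.924) -> (-52.353,26.897) [heading=95, draw]
FD 11: (-52.353,26.897) -> (-53.312,37.855) [heading=95, draw]
FD 1: (-53.312,37.855) -> (-53.399,38.852) [heading=95, draw]
Final: pos=(-53.399,38.852), heading=95, 7 segment(s) drawn

Segment lengths:
  seg 1: (0,0) -> (-19,0), length = 19
  seg 2: (-19,0) -> (-36,0), length = 17
  seg 3: (-36,0) -> (-50,0), length = 14
  seg 4: (-50,0) -> (-51.743,19.924), length = 20
  seg 5: (-51.743,19.924) -> (-52.353,26.897), length = 7
  seg 6: (-52.353,26.897) -> (-53.312,37.855), length = 11
  seg 7: (-53.312,37.855) -> (-53.399,38.852), length = 1
Total = 89

Answer: 89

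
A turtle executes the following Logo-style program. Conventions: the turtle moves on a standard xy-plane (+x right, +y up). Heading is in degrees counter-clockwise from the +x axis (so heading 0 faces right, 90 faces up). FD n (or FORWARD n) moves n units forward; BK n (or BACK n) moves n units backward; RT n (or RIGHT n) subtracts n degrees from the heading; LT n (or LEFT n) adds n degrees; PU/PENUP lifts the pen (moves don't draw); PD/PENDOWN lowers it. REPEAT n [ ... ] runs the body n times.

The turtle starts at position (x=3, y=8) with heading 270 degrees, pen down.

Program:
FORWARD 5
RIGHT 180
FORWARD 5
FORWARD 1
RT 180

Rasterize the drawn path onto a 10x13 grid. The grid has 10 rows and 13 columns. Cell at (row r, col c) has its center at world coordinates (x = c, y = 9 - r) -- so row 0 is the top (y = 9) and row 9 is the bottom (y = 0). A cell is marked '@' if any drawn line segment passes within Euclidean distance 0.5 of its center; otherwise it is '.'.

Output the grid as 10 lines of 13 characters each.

Answer: ...@.........
...@.........
...@.........
...@.........
...@.........
...@.........
...@.........
.............
.............
.............

Derivation:
Segment 0: (3,8) -> (3,3)
Segment 1: (3,3) -> (3,8)
Segment 2: (3,8) -> (3,9)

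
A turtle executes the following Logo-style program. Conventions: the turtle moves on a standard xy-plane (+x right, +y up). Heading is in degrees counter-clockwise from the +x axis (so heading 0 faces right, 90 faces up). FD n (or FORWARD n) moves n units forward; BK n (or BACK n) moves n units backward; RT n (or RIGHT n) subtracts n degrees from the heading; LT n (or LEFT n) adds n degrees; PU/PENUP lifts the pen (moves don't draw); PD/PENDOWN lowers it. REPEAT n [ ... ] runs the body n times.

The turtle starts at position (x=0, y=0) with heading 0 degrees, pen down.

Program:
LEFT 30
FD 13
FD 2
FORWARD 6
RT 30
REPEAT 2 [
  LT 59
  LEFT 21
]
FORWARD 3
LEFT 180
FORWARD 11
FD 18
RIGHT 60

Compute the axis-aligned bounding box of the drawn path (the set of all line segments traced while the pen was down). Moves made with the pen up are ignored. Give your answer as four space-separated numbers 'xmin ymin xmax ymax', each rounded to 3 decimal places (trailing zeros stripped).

Executing turtle program step by step:
Start: pos=(0,0), heading=0, pen down
LT 30: heading 0 -> 30
FD 13: (0,0) -> (11.258,6.5) [heading=30, draw]
FD 2: (11.258,6.5) -> (12.99,7.5) [heading=30, draw]
FD 6: (12.99,7.5) -> (18.187,10.5) [heading=30, draw]
RT 30: heading 30 -> 0
REPEAT 2 [
  -- iteration 1/2 --
  LT 59: heading 0 -> 59
  LT 21: heading 59 -> 80
  -- iteration 2/2 --
  LT 59: heading 80 -> 139
  LT 21: heading 139 -> 160
]
FD 3: (18.187,10.5) -> (15.367,11.526) [heading=160, draw]
LT 180: heading 160 -> 340
FD 11: (15.367,11.526) -> (25.704,7.764) [heading=340, draw]
FD 18: (25.704,7.764) -> (42.619,1.607) [heading=340, draw]
RT 60: heading 340 -> 280
Final: pos=(42.619,1.607), heading=280, 6 segment(s) drawn

Segment endpoints: x in {0, 11.258, 12.99, 15.367, 18.187, 25.704, 42.619}, y in {0, 1.607, 6.5, 7.5, 7.764, 10.5, 11.526}
xmin=0, ymin=0, xmax=42.619, ymax=11.526

Answer: 0 0 42.619 11.526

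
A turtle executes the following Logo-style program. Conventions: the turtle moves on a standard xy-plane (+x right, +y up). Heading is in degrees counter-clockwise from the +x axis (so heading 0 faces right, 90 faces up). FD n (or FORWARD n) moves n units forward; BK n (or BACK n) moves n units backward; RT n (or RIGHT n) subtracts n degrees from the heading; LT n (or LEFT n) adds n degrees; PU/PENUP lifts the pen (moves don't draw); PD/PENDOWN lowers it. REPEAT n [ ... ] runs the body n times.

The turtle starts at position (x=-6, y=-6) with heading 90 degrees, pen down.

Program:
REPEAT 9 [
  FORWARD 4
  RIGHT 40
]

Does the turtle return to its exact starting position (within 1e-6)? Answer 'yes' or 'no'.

Executing turtle program step by step:
Start: pos=(-6,-6), heading=90, pen down
REPEAT 9 [
  -- iteration 1/9 --
  FD 4: (-6,-6) -> (-6,-2) [heading=90, draw]
  RT 40: heading 90 -> 50
  -- iteration 2/9 --
  FD 4: (-6,-2) -> (-3.429,1.064) [heading=50, draw]
  RT 40: heading 50 -> 10
  -- iteration 3/9 --
  FD 4: (-3.429,1.064) -> (0.51,1.759) [heading=10, draw]
  RT 40: heading 10 -> 330
  -- iteration 4/9 --
  FD 4: (0.51,1.759) -> (3.974,-0.241) [heading=330, draw]
  RT 40: heading 330 -> 290
  -- iteration 5/9 --
  FD 4: (3.974,-0.241) -> (5.343,-4) [heading=290, draw]
  RT 40: heading 290 -> 250
  -- iteration 6/9 --
  FD 4: (5.343,-4) -> (3.974,-7.759) [heading=250, draw]
  RT 40: heading 250 -> 210
  -- iteration 7/9 --
  FD 4: (3.974,-7.759) -> (0.51,-9.759) [heading=210, draw]
  RT 40: heading 210 -> 170
  -- iteration 8/9 --
  FD 4: (0.51,-9.759) -> (-3.429,-9.064) [heading=170, draw]
  RT 40: heading 170 -> 130
  -- iteration 9/9 --
  FD 4: (-3.429,-9.064) -> (-6,-6) [heading=130, draw]
  RT 40: heading 130 -> 90
]
Final: pos=(-6,-6), heading=90, 9 segment(s) drawn

Start position: (-6, -6)
Final position: (-6, -6)
Distance = 0; < 1e-6 -> CLOSED

Answer: yes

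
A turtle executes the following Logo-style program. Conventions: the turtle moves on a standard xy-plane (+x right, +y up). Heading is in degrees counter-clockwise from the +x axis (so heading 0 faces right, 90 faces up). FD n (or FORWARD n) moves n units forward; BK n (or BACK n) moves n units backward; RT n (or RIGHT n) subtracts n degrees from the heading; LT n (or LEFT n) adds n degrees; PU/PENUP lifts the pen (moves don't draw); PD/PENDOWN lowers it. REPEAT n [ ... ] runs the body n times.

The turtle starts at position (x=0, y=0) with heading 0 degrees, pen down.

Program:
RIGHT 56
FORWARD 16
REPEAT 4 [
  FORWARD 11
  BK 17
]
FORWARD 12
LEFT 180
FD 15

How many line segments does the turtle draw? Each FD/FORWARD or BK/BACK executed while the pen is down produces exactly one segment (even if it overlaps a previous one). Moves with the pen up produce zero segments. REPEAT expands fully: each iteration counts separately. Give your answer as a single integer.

Answer: 11

Derivation:
Executing turtle program step by step:
Start: pos=(0,0), heading=0, pen down
RT 56: heading 0 -> 304
FD 16: (0,0) -> (8.947,-13.265) [heading=304, draw]
REPEAT 4 [
  -- iteration 1/4 --
  FD 11: (8.947,-13.265) -> (15.098,-22.384) [heading=304, draw]
  BK 17: (15.098,-22.384) -> (5.592,-8.29) [heading=304, draw]
  -- iteration 2/4 --
  FD 11: (5.592,-8.29) -> (11.743,-17.41) [heading=304, draw]
  BK 17: (11.743,-17.41) -> (2.237,-3.316) [heading=304, draw]
  -- iteration 3/4 --
  FD 11: (2.237,-3.316) -> (8.388,-12.436) [heading=304, draw]
  BK 17: (8.388,-12.436) -> (-1.118,1.658) [heading=304, draw]
  -- iteration 4/4 --
  FD 11: (-1.118,1.658) -> (5.033,-7.461) [heading=304, draw]
  BK 17: (5.033,-7.461) -> (-4.474,6.632) [heading=304, draw]
]
FD 12: (-4.474,6.632) -> (2.237,-3.316) [heading=304, draw]
LT 180: heading 304 -> 124
FD 15: (2.237,-3.316) -> (-6.151,9.119) [heading=124, draw]
Final: pos=(-6.151,9.119), heading=124, 11 segment(s) drawn
Segments drawn: 11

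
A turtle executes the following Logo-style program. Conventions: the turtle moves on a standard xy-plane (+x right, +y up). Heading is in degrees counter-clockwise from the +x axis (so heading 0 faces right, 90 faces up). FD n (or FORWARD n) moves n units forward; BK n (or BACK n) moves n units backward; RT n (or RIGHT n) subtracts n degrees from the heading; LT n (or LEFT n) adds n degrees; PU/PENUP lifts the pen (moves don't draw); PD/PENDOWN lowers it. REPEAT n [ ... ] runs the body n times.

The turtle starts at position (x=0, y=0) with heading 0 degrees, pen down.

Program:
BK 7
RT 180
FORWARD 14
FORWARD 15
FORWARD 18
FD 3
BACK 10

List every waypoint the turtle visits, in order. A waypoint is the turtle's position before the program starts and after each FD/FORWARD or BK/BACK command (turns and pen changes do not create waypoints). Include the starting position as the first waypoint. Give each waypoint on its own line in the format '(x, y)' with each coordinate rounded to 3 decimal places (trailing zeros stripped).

Answer: (0, 0)
(-7, 0)
(-21, 0)
(-36, 0)
(-54, 0)
(-57, 0)
(-47, 0)

Derivation:
Executing turtle program step by step:
Start: pos=(0,0), heading=0, pen down
BK 7: (0,0) -> (-7,0) [heading=0, draw]
RT 180: heading 0 -> 180
FD 14: (-7,0) -> (-21,0) [heading=180, draw]
FD 15: (-21,0) -> (-36,0) [heading=180, draw]
FD 18: (-36,0) -> (-54,0) [heading=180, draw]
FD 3: (-54,0) -> (-57,0) [heading=180, draw]
BK 10: (-57,0) -> (-47,0) [heading=180, draw]
Final: pos=(-47,0), heading=180, 6 segment(s) drawn
Waypoints (7 total):
(0, 0)
(-7, 0)
(-21, 0)
(-36, 0)
(-54, 0)
(-57, 0)
(-47, 0)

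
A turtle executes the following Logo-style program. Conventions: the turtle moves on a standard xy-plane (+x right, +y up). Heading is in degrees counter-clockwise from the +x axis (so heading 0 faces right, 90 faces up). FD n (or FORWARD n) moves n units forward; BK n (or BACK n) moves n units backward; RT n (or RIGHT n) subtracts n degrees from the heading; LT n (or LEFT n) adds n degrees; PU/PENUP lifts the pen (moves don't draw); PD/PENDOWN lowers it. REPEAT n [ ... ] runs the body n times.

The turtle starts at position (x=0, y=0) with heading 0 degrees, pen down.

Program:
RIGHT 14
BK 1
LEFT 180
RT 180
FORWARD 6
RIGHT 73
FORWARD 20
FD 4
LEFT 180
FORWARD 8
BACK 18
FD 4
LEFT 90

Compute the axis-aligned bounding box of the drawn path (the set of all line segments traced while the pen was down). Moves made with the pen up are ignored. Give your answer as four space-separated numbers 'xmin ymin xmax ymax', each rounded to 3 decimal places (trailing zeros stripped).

Executing turtle program step by step:
Start: pos=(0,0), heading=0, pen down
RT 14: heading 0 -> 346
BK 1: (0,0) -> (-0.97,0.242) [heading=346, draw]
LT 180: heading 346 -> 166
RT 180: heading 166 -> 346
FD 6: (-0.97,0.242) -> (4.851,-1.21) [heading=346, draw]
RT 73: heading 346 -> 273
FD 20: (4.851,-1.21) -> (5.898,-21.182) [heading=273, draw]
FD 4: (5.898,-21.182) -> (6.108,-25.177) [heading=273, draw]
LT 180: heading 273 -> 93
FD 8: (6.108,-25.177) -> (5.689,-17.188) [heading=93, draw]
BK 18: (5.689,-17.188) -> (6.631,-35.163) [heading=93, draw]
FD 4: (6.631,-35.163) -> (6.422,-31.168) [heading=93, draw]
LT 90: heading 93 -> 183
Final: pos=(6.422,-31.168), heading=183, 7 segment(s) drawn

Segment endpoints: x in {-0.97, 0, 4.851, 5.689, 5.898, 6.108, 6.422, 6.631}, y in {-35.163, -31.168, -25.177, -21.182, -17.188, -1.21, 0, 0.242}
xmin=-0.97, ymin=-35.163, xmax=6.631, ymax=0.242

Answer: -0.97 -35.163 6.631 0.242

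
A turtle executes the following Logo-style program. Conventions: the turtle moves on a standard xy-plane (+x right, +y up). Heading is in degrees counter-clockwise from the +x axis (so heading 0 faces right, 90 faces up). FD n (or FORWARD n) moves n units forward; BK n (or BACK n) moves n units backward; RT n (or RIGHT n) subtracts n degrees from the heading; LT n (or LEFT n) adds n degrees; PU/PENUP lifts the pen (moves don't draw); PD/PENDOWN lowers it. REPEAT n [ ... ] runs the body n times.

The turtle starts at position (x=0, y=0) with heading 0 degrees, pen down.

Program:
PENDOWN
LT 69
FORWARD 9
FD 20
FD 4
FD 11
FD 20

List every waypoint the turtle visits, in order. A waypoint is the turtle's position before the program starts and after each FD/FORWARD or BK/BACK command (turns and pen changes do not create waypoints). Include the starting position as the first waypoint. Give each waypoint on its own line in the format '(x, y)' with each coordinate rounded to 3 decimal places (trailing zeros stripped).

Answer: (0, 0)
(3.225, 8.402)
(10.393, 27.074)
(11.826, 30.808)
(15.768, 41.078)
(22.936, 59.749)

Derivation:
Executing turtle program step by step:
Start: pos=(0,0), heading=0, pen down
PD: pen down
LT 69: heading 0 -> 69
FD 9: (0,0) -> (3.225,8.402) [heading=69, draw]
FD 20: (3.225,8.402) -> (10.393,27.074) [heading=69, draw]
FD 4: (10.393,27.074) -> (11.826,30.808) [heading=69, draw]
FD 11: (11.826,30.808) -> (15.768,41.078) [heading=69, draw]
FD 20: (15.768,41.078) -> (22.936,59.749) [heading=69, draw]
Final: pos=(22.936,59.749), heading=69, 5 segment(s) drawn
Waypoints (6 total):
(0, 0)
(3.225, 8.402)
(10.393, 27.074)
(11.826, 30.808)
(15.768, 41.078)
(22.936, 59.749)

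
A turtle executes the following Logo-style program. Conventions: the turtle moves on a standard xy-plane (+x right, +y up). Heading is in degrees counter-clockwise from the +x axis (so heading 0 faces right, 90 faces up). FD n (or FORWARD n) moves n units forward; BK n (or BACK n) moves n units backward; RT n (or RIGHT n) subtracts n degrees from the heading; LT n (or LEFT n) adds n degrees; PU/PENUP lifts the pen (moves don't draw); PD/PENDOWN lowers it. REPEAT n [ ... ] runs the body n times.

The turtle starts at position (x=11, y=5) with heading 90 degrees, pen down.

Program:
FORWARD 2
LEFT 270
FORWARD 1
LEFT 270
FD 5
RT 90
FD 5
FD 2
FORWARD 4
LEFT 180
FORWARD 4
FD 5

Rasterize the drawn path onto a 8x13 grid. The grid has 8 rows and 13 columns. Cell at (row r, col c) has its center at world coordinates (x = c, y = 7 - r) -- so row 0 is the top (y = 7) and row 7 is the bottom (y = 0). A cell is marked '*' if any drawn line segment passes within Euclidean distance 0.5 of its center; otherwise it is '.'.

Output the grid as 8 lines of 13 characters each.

Answer: ...........**
...........**
...........**
............*
............*
.************
.............
.............

Derivation:
Segment 0: (11,5) -> (11,7)
Segment 1: (11,7) -> (12,7)
Segment 2: (12,7) -> (12,2)
Segment 3: (12,2) -> (7,2)
Segment 4: (7,2) -> (5,2)
Segment 5: (5,2) -> (1,2)
Segment 6: (1,2) -> (5,2)
Segment 7: (5,2) -> (10,2)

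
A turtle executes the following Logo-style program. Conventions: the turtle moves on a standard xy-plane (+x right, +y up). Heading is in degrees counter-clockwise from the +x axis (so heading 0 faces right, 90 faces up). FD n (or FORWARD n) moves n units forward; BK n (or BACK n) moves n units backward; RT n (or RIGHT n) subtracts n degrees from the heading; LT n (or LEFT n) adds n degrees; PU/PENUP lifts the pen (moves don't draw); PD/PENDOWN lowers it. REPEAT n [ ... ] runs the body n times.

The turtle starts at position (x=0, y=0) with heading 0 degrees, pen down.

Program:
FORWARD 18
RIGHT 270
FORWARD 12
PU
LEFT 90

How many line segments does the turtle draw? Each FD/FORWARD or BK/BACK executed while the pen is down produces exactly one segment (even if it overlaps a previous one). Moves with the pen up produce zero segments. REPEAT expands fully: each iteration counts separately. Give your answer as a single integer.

Executing turtle program step by step:
Start: pos=(0,0), heading=0, pen down
FD 18: (0,0) -> (18,0) [heading=0, draw]
RT 270: heading 0 -> 90
FD 12: (18,0) -> (18,12) [heading=90, draw]
PU: pen up
LT 90: heading 90 -> 180
Final: pos=(18,12), heading=180, 2 segment(s) drawn
Segments drawn: 2

Answer: 2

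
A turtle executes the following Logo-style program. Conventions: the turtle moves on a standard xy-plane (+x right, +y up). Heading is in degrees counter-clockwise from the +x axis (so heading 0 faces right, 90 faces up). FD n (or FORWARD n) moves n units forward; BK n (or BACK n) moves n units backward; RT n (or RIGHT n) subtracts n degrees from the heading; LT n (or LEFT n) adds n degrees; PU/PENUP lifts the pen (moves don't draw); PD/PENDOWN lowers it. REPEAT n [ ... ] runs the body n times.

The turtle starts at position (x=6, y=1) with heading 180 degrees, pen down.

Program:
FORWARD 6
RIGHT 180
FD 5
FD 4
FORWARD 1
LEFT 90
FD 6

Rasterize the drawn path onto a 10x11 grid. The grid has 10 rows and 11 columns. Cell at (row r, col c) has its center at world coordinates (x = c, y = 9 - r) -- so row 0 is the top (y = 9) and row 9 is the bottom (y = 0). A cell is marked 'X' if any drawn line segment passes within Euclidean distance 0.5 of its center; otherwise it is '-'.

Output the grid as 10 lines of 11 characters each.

Segment 0: (6,1) -> (0,1)
Segment 1: (0,1) -> (5,1)
Segment 2: (5,1) -> (9,1)
Segment 3: (9,1) -> (10,1)
Segment 4: (10,1) -> (10,7)

Answer: -----------
-----------
----------X
----------X
----------X
----------X
----------X
----------X
XXXXXXXXXXX
-----------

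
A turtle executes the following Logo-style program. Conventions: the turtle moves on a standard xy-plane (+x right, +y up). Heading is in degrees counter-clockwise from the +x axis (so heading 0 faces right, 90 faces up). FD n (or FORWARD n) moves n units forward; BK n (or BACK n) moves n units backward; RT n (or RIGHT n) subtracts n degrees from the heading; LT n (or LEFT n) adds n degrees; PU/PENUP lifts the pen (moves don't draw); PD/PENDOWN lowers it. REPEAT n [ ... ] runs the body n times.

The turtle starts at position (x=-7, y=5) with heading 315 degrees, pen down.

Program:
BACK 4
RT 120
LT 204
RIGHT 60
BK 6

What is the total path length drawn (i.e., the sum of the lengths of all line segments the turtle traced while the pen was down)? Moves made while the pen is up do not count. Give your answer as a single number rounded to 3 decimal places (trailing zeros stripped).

Answer: 10

Derivation:
Executing turtle program step by step:
Start: pos=(-7,5), heading=315, pen down
BK 4: (-7,5) -> (-9.828,7.828) [heading=315, draw]
RT 120: heading 315 -> 195
LT 204: heading 195 -> 39
RT 60: heading 39 -> 339
BK 6: (-9.828,7.828) -> (-15.43,9.979) [heading=339, draw]
Final: pos=(-15.43,9.979), heading=339, 2 segment(s) drawn

Segment lengths:
  seg 1: (-7,5) -> (-9.828,7.828), length = 4
  seg 2: (-9.828,7.828) -> (-15.43,9.979), length = 6
Total = 10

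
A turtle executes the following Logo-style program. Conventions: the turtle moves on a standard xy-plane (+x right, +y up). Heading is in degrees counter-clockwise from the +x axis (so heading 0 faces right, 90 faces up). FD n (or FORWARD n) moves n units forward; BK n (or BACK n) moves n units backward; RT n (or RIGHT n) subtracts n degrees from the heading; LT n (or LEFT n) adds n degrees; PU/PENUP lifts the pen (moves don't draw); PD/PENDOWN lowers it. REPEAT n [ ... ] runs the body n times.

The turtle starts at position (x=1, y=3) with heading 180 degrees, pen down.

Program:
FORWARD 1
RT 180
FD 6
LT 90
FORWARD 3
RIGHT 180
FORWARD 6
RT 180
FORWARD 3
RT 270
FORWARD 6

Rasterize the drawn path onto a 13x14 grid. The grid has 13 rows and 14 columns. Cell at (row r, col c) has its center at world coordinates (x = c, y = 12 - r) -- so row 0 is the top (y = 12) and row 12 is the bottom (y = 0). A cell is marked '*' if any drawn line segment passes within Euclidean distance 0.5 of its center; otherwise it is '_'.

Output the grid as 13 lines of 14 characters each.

Segment 0: (1,3) -> (0,3)
Segment 1: (0,3) -> (6,3)
Segment 2: (6,3) -> (6,6)
Segment 3: (6,6) -> (6,0)
Segment 4: (6,0) -> (6,3)
Segment 5: (6,3) -> (-0,3)

Answer: ______________
______________
______________
______________
______________
______________
______*_______
______*_______
______*_______
*******_______
______*_______
______*_______
______*_______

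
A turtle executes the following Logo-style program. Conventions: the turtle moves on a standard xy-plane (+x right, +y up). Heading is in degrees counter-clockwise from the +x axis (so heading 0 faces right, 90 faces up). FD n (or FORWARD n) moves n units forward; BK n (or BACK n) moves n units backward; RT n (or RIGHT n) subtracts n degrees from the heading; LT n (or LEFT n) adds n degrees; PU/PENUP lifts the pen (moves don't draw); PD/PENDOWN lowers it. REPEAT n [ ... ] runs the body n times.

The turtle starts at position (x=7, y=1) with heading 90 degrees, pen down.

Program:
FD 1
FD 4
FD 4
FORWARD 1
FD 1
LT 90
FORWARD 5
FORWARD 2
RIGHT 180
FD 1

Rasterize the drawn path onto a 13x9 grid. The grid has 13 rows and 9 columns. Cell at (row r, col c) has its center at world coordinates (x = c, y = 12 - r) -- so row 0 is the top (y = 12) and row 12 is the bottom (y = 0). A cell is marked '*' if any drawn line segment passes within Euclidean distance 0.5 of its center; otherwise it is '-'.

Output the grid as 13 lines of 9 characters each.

Answer: ********-
-------*-
-------*-
-------*-
-------*-
-------*-
-------*-
-------*-
-------*-
-------*-
-------*-
-------*-
---------

Derivation:
Segment 0: (7,1) -> (7,2)
Segment 1: (7,2) -> (7,6)
Segment 2: (7,6) -> (7,10)
Segment 3: (7,10) -> (7,11)
Segment 4: (7,11) -> (7,12)
Segment 5: (7,12) -> (2,12)
Segment 6: (2,12) -> (0,12)
Segment 7: (0,12) -> (1,12)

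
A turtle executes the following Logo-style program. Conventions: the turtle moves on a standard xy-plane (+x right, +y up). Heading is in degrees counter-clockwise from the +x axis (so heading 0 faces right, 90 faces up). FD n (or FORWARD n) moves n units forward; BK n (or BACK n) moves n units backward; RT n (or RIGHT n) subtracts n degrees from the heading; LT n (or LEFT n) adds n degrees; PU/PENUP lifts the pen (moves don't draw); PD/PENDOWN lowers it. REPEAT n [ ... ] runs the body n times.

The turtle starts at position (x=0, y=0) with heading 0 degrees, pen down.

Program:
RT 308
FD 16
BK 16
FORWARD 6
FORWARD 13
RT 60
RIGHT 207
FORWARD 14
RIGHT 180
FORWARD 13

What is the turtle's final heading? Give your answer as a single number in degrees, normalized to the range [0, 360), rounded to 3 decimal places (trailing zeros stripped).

Executing turtle program step by step:
Start: pos=(0,0), heading=0, pen down
RT 308: heading 0 -> 52
FD 16: (0,0) -> (9.851,12.608) [heading=52, draw]
BK 16: (9.851,12.608) -> (0,0) [heading=52, draw]
FD 6: (0,0) -> (3.694,4.728) [heading=52, draw]
FD 13: (3.694,4.728) -> (11.698,14.972) [heading=52, draw]
RT 60: heading 52 -> 352
RT 207: heading 352 -> 145
FD 14: (11.698,14.972) -> (0.229,23.002) [heading=145, draw]
RT 180: heading 145 -> 325
FD 13: (0.229,23.002) -> (10.878,15.546) [heading=325, draw]
Final: pos=(10.878,15.546), heading=325, 6 segment(s) drawn

Answer: 325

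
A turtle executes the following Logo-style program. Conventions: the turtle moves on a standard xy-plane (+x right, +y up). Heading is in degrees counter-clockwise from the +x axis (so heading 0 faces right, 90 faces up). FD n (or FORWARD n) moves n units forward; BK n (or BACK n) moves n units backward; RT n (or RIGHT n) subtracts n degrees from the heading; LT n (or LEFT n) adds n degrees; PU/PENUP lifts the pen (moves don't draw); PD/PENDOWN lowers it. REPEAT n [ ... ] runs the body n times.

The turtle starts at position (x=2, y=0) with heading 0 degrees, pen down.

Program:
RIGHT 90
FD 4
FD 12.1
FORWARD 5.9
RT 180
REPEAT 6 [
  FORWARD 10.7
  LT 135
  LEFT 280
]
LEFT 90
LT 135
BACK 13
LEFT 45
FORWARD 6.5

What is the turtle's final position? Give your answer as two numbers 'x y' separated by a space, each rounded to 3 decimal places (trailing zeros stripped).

Executing turtle program step by step:
Start: pos=(2,0), heading=0, pen down
RT 90: heading 0 -> 270
FD 4: (2,0) -> (2,-4) [heading=270, draw]
FD 12.1: (2,-4) -> (2,-16.1) [heading=270, draw]
FD 5.9: (2,-16.1) -> (2,-22) [heading=270, draw]
RT 180: heading 270 -> 90
REPEAT 6 [
  -- iteration 1/6 --
  FD 10.7: (2,-22) -> (2,-11.3) [heading=90, draw]
  LT 135: heading 90 -> 225
  LT 280: heading 225 -> 145
  -- iteration 2/6 --
  FD 10.7: (2,-11.3) -> (-6.765,-5.163) [heading=145, draw]
  LT 135: heading 145 -> 280
  LT 280: heading 280 -> 200
  -- iteration 3/6 --
  FD 10.7: (-6.765,-5.163) -> (-16.82,-8.822) [heading=200, draw]
  LT 135: heading 200 -> 335
  LT 280: heading 335 -> 255
  -- iteration 4/6 --
  FD 10.7: (-16.82,-8.822) -> (-19.589,-19.158) [heading=255, draw]
  LT 135: heading 255 -> 30
  LT 280: heading 30 -> 310
  -- iteration 5/6 --
  FD 10.7: (-19.589,-19.158) -> (-12.711,-27.354) [heading=310, draw]
  LT 135: heading 310 -> 85
  LT 280: heading 85 -> 5
  -- iteration 6/6 --
  FD 10.7: (-12.711,-27.354) -> (-2.052,-26.422) [heading=5, draw]
  LT 135: heading 5 -> 140
  LT 280: heading 140 -> 60
]
LT 90: heading 60 -> 150
LT 135: heading 150 -> 285
BK 13: (-2.052,-26.422) -> (-5.417,-13.865) [heading=285, draw]
LT 45: heading 285 -> 330
FD 6.5: (-5.417,-13.865) -> (0.213,-17.115) [heading=330, draw]
Final: pos=(0.213,-17.115), heading=330, 11 segment(s) drawn

Answer: 0.213 -17.115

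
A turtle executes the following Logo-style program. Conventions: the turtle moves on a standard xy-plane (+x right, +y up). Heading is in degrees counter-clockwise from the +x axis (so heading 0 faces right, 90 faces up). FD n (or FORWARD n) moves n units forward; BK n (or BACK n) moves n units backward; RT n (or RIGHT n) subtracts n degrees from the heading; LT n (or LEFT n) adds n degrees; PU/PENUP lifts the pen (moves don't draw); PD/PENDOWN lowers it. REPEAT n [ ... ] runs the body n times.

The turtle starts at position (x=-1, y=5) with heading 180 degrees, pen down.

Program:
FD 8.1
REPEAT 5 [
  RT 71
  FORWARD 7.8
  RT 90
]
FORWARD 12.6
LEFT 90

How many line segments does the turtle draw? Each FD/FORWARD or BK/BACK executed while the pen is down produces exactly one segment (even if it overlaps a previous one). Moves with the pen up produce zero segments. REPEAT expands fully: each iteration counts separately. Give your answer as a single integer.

Answer: 7

Derivation:
Executing turtle program step by step:
Start: pos=(-1,5), heading=180, pen down
FD 8.1: (-1,5) -> (-9.1,5) [heading=180, draw]
REPEAT 5 [
  -- iteration 1/5 --
  RT 71: heading 180 -> 109
  FD 7.8: (-9.1,5) -> (-11.639,12.375) [heading=109, draw]
  RT 90: heading 109 -> 19
  -- iteration 2/5 --
  RT 71: heading 19 -> 308
  FD 7.8: (-11.639,12.375) -> (-6.837,6.229) [heading=308, draw]
  RT 90: heading 308 -> 218
  -- iteration 3/5 --
  RT 71: heading 218 -> 147
  FD 7.8: (-6.837,6.229) -> (-13.379,10.477) [heading=147, draw]
  RT 90: heading 147 -> 57
  -- iteration 4/5 --
  RT 71: heading 57 -> 346
  FD 7.8: (-13.379,10.477) -> (-5.811,8.59) [heading=346, draw]
  RT 90: heading 346 -> 256
  -- iteration 5/5 --
  RT 71: heading 256 -> 185
  FD 7.8: (-5.811,8.59) -> (-13.581,7.91) [heading=185, draw]
  RT 90: heading 185 -> 95
]
FD 12.6: (-13.581,7.91) -> (-14.679,20.462) [heading=95, draw]
LT 90: heading 95 -> 185
Final: pos=(-14.679,20.462), heading=185, 7 segment(s) drawn
Segments drawn: 7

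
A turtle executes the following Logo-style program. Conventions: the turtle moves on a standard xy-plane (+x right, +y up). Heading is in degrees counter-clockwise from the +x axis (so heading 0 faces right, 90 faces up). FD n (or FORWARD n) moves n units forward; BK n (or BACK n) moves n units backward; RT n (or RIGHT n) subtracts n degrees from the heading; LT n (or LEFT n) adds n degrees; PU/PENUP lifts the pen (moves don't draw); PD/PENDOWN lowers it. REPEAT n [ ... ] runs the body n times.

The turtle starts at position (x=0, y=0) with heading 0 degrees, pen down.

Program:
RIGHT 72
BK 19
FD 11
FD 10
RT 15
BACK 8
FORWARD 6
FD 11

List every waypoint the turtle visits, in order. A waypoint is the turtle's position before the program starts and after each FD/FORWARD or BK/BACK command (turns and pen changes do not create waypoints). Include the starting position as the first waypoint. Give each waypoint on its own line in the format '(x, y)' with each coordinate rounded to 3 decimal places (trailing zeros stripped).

Answer: (0, 0)
(-5.871, 18.07)
(-2.472, 7.608)
(0.618, -1.902)
(0.199, 6.087)
(0.513, 0.095)
(1.089, -10.89)

Derivation:
Executing turtle program step by step:
Start: pos=(0,0), heading=0, pen down
RT 72: heading 0 -> 288
BK 19: (0,0) -> (-5.871,18.07) [heading=288, draw]
FD 11: (-5.871,18.07) -> (-2.472,7.608) [heading=288, draw]
FD 10: (-2.472,7.608) -> (0.618,-1.902) [heading=288, draw]
RT 15: heading 288 -> 273
BK 8: (0.618,-1.902) -> (0.199,6.087) [heading=273, draw]
FD 6: (0.199,6.087) -> (0.513,0.095) [heading=273, draw]
FD 11: (0.513,0.095) -> (1.089,-10.89) [heading=273, draw]
Final: pos=(1.089,-10.89), heading=273, 6 segment(s) drawn
Waypoints (7 total):
(0, 0)
(-5.871, 18.07)
(-2.472, 7.608)
(0.618, -1.902)
(0.199, 6.087)
(0.513, 0.095)
(1.089, -10.89)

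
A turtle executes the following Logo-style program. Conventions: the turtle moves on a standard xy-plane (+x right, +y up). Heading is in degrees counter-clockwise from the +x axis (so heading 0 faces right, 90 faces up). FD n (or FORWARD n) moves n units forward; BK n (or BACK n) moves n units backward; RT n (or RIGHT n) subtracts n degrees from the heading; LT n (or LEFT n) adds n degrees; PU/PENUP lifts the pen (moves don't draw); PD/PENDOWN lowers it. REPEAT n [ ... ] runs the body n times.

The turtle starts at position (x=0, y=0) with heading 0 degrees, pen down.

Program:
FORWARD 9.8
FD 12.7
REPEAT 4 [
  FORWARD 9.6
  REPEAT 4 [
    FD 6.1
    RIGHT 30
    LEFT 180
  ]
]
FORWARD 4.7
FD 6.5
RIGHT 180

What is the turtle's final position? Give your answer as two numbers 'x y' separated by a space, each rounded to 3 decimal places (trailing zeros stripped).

Answer: 30.367 -5.832

Derivation:
Executing turtle program step by step:
Start: pos=(0,0), heading=0, pen down
FD 9.8: (0,0) -> (9.8,0) [heading=0, draw]
FD 12.7: (9.8,0) -> (22.5,0) [heading=0, draw]
REPEAT 4 [
  -- iteration 1/4 --
  FD 9.6: (22.5,0) -> (32.1,0) [heading=0, draw]
  REPEAT 4 [
    -- iteration 1/4 --
    FD 6.1: (32.1,0) -> (38.2,0) [heading=0, draw]
    RT 30: heading 0 -> 330
    LT 180: heading 330 -> 150
    -- iteration 2/4 --
    FD 6.1: (38.2,0) -> (32.917,3.05) [heading=150, draw]
    RT 30: heading 150 -> 120
    LT 180: heading 120 -> 300
    -- iteration 3/4 --
    FD 6.1: (32.917,3.05) -> (35.967,-2.233) [heading=300, draw]
    RT 30: heading 300 -> 270
    LT 180: heading 270 -> 90
    -- iteration 4/4 --
    FD 6.1: (35.967,-2.233) -> (35.967,3.867) [heading=90, draw]
    RT 30: heading 90 -> 60
    LT 180: heading 60 -> 240
  ]
  -- iteration 2/4 --
  FD 9.6: (35.967,3.867) -> (31.167,-4.447) [heading=240, draw]
  REPEAT 4 [
    -- iteration 1/4 --
    FD 6.1: (31.167,-4.447) -> (28.117,-9.729) [heading=240, draw]
    RT 30: heading 240 -> 210
    LT 180: heading 210 -> 30
    -- iteration 2/4 --
    FD 6.1: (28.117,-9.729) -> (33.4,-6.679) [heading=30, draw]
    RT 30: heading 30 -> 0
    LT 180: heading 0 -> 180
    -- iteration 3/4 --
    FD 6.1: (33.4,-6.679) -> (27.3,-6.679) [heading=180, draw]
    RT 30: heading 180 -> 150
    LT 180: heading 150 -> 330
    -- iteration 4/4 --
    FD 6.1: (27.3,-6.679) -> (32.583,-9.729) [heading=330, draw]
    RT 30: heading 330 -> 300
    LT 180: heading 300 -> 120
  ]
  -- iteration 3/4 --
  FD 9.6: (32.583,-9.729) -> (27.783,-1.416) [heading=120, draw]
  REPEAT 4 [
    -- iteration 1/4 --
    FD 6.1: (27.783,-1.416) -> (24.733,3.867) [heading=120, draw]
    RT 30: heading 120 -> 90
    LT 180: heading 90 -> 270
    -- iteration 2/4 --
    FD 6.1: (24.733,3.867) -> (24.733,-2.233) [heading=270, draw]
    RT 30: heading 270 -> 240
    LT 180: heading 240 -> 60
    -- iteration 3/4 --
    FD 6.1: (24.733,-2.233) -> (27.783,3.05) [heading=60, draw]
    RT 30: heading 60 -> 30
    LT 180: heading 30 -> 210
    -- iteration 4/4 --
    FD 6.1: (27.783,3.05) -> (22.5,0) [heading=210, draw]
    RT 30: heading 210 -> 180
    LT 180: heading 180 -> 0
  ]
  -- iteration 4/4 --
  FD 9.6: (22.5,0) -> (32.1,0) [heading=0, draw]
  REPEAT 4 [
    -- iteration 1/4 --
    FD 6.1: (32.1,0) -> (38.2,0) [heading=0, draw]
    RT 30: heading 0 -> 330
    LT 180: heading 330 -> 150
    -- iteration 2/4 --
    FD 6.1: (38.2,0) -> (32.917,3.05) [heading=150, draw]
    RT 30: heading 150 -> 120
    LT 180: heading 120 -> 300
    -- iteration 3/4 --
    FD 6.1: (32.917,3.05) -> (35.967,-2.233) [heading=300, draw]
    RT 30: heading 300 -> 270
    LT 180: heading 270 -> 90
    -- iteration 4/4 --
    FD 6.1: (35.967,-2.233) -> (35.967,3.867) [heading=90, draw]
    RT 30: heading 90 -> 60
    LT 180: heading 60 -> 240
  ]
]
FD 4.7: (35.967,3.867) -> (33.617,-0.203) [heading=240, draw]
FD 6.5: (33.617,-0.203) -> (30.367,-5.832) [heading=240, draw]
RT 180: heading 240 -> 60
Final: pos=(30.367,-5.832), heading=60, 24 segment(s) drawn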